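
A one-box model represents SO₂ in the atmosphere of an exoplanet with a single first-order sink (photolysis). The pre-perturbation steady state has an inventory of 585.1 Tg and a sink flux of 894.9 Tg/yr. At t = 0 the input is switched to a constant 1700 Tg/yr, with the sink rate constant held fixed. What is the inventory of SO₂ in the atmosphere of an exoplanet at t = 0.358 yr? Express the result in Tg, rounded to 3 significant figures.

Residence time τ = M₀/F₀ = 0.6538 yr. The eventual steady state is M_∞ = M₀·(F₁/F₀) = 585.1 × 1700/894.9 = 1111.5 Tg.
The anomaly ΔM(t) = M(t) − M_∞ decays as ΔM₀·e^(−t/τ) with ΔM₀ = 585.1 − 1111.5 = −526.4 Tg.
At t = 0.358 yr, e^(−t/τ) = e^(−0.5476) = 0.5784, so ΔM = −304.4 Tg and M = 1111.5 − 304.4 = 807.04 Tg.

807 Tg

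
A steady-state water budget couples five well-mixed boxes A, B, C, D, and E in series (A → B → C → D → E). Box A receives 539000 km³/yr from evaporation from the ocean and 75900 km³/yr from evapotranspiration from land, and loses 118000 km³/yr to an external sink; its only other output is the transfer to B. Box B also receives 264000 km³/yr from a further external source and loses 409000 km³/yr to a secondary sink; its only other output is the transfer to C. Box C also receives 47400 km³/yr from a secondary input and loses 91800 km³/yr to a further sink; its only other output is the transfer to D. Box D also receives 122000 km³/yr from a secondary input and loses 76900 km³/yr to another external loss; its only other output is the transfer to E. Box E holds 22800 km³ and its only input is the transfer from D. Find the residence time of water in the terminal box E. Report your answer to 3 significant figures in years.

0.0647 yr

Box A: F(A→B) = (539000 + 75900) − 118000 = 496900 km³/yr.
Box B: F(B→C) = (496900 + 264000) − 409000 = 351900 km³/yr.
Box C: F(C→D) = (351900 + 47400) − 91800 = 307500 km³/yr.
Box D: F(D→E) = (307500 + 122000) − 76900 = 352600 km³/yr.
Box E throughput = its input = 352600 km³/yr; τ = 22800 / 352600 = 0.06466 yr.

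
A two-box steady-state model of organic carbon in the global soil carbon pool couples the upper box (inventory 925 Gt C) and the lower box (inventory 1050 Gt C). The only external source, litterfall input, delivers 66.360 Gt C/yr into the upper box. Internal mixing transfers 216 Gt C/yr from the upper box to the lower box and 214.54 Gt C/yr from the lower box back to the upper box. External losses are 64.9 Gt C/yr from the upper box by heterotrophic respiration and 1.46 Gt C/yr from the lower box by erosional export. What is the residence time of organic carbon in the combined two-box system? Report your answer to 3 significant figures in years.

29.8 yr

For the system as a whole, the A↔B exchange is internal and contributes nothing to the throughput; only the external sinks remove mass.
M_total = 925 + 1050 = 1975.0 Gt C.
ΣF_external_out = 64.9 + 1.46 = 66.360 Gt C/yr.
τ = M_total / ΣF_ext = 1975.0 / 66.360 = 29.76 yr.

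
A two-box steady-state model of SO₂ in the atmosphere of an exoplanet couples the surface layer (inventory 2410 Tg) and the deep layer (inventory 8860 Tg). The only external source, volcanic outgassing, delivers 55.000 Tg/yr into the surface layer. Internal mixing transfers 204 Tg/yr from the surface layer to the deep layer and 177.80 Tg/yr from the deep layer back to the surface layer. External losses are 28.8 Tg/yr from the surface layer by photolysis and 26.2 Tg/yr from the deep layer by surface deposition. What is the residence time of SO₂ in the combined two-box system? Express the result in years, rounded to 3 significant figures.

205 yr

For the system as a whole, the A↔B exchange is internal and contributes nothing to the throughput; only the external sinks remove mass.
M_total = 2410 + 8860 = 11270 Tg.
ΣF_external_out = 28.8 + 26.2 = 55.000 Tg/yr.
τ = M_total / ΣF_ext = 11270 / 55.000 = 204.9 yr.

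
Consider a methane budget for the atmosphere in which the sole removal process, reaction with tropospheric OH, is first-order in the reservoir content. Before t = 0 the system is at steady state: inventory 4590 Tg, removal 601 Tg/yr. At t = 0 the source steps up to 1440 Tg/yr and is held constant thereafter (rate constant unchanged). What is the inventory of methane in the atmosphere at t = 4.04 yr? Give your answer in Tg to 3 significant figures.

τ = M₀/F₀ = 4590/601 = 7.637 yr; rate constant k = 1/τ.
New steady state M_∞ = F₁/k = F₁·τ = 1440 × 7.637 = 10998 Tg.
M(t) = M_∞ + (M₀ − M_∞)·e^(−t/τ); t/τ = 4.04/7.637 = 0.5290, so e^(−t/τ) = 0.5892.
M(t) = 10998 − 6408 × 0.5892 = 7222.3 Tg.

7220 Tg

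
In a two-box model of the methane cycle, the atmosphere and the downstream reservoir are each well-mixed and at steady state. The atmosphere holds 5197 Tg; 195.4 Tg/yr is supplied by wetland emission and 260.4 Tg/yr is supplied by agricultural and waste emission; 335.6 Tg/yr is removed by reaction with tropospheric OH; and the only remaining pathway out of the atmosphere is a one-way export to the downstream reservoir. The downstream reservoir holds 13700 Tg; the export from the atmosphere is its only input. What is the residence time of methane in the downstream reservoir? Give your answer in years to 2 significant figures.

110 yr

Balance the atmosphere: ΣF_in = 195.4 + 260.4 = 455.80 Tg/yr.
Export to the downstream reservoir = ΣF_in − (335.6) = 120.20 Tg/yr.
At steady state the output of the downstream reservoir equals its input, 120.20 Tg/yr.
τ = M / F = 13700 / 120.20 = 114.0 yr.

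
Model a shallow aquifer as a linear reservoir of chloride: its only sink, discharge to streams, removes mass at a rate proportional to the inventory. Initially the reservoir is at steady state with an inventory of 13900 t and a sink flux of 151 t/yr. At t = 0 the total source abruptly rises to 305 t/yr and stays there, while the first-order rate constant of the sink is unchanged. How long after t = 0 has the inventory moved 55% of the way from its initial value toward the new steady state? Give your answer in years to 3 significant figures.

73.5 yr

τ = M₀/F₀ = 13900/151 = 92.05 yr.
The remaining gap fraction is e^(−t/τ); 55% covered ⇒ e^(−t/τ) = 0.450.
t = −τ ln(0.450) = 92.05 × 0.7985 = 73.51 yr.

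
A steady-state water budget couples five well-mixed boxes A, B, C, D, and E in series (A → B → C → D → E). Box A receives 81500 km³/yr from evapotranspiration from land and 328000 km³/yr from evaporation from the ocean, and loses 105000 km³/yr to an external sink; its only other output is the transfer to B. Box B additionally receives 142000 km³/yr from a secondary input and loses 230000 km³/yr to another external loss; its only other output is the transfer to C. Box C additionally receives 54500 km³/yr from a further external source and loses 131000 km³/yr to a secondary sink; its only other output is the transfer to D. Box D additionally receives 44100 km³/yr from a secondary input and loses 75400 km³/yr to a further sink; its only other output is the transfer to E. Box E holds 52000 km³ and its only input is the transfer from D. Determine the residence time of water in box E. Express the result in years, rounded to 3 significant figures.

0.478 yr

Box A: F(A→B) = (81500 + 328000) − 105000 = 304500 km³/yr.
Box B: F(B→C) = (304500 + 142000) − 230000 = 216500 km³/yr.
Box C: F(C→D) = (216500 + 54500) − 131000 = 140000 km³/yr.
Box D: F(D→E) = (140000 + 44100) − 75400 = 108700 km³/yr.
Box E throughput = its input = 108700 km³/yr; τ = 52000 / 108700 = 0.4784 yr.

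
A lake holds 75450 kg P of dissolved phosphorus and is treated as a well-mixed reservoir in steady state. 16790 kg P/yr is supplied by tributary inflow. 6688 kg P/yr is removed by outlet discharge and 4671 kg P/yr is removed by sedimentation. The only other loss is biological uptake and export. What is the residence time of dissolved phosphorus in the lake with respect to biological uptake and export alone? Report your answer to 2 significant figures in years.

14 yr

At steady state ΣF_in = ΣF_out.
ΣF_in = 16790 kg P/yr.
Biological uptake and export flux = ΣF_in − (6688 + 4671) = 16790 − 11360 = 5431 kg P/yr.
τ = M / F = 75450 / 5431 = 13.89 yr.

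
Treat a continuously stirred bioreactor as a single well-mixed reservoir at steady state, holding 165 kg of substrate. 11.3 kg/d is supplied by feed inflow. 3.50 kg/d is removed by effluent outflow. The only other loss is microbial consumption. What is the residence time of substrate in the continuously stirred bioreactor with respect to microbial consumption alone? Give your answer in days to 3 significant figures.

21.2 d

At steady state ΣF_in = ΣF_out.
ΣF_in = 11.300 kg/d.
Microbial consumption flux = ΣF_in − (3.50) = 11.300 − 3.500 = 7.800 kg/d.
τ = M / F = 165 / 7.800 = 21.15 d.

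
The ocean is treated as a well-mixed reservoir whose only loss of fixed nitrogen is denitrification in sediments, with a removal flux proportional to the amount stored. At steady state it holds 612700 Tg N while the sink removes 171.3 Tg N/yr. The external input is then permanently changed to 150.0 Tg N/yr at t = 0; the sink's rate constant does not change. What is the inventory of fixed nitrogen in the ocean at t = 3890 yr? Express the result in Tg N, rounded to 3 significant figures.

The sink rate constant is k = F₀/M₀ = 171.3/612700 = 0.0002796 yr⁻¹.
Solving dM/dt = F₁ − kM with M(0) = M₀ gives M(t) = F₁/k + (M₀ − F₁/k)·e^(−kt).
F₁/k = 150.0/0.0002796 = 536510 Tg N; kt = 0.0002796 × 3890 = 1.088, e^(−kt) = 0.3370.
M(3890) = 536510 + (612700 − 536510) × 0.3370 = 536510 + 25680 = 562190 Tg N.

562000 Tg N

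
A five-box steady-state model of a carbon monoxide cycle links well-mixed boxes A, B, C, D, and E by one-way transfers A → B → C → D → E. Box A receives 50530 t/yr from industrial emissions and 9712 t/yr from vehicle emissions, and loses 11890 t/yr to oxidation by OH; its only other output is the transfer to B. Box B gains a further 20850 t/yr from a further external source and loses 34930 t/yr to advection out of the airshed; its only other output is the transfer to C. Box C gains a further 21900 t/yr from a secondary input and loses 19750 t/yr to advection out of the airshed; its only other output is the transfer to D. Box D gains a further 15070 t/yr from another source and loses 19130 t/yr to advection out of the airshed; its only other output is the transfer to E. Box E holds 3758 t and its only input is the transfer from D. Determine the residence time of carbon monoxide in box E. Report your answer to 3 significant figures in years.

Box A: F(A→B) = (50530 + 9712) − 11890 = 48352 t/yr.
Box B: F(B→C) = (48352 + 20850) − 34930 = 34272 t/yr.
Box C: F(C→D) = (34272 + 21900) − 19750 = 36422 t/yr.
Box D: F(D→E) = (36422 + 15070) − 19130 = 32362 t/yr.
Box E throughput = its input = 32362 t/yr; τ = 3758 / 32362 = 0.1161 yr.

0.116 yr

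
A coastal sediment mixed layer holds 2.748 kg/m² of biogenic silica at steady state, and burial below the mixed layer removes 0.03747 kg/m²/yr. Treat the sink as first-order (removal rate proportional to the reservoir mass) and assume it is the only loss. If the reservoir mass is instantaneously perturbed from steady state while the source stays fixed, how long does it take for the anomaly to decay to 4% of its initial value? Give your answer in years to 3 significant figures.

236 yr

For a linear reservoir the anomaly decays as exp(−t/τ) with τ = M/F = 2.748/0.03747 = 73.34 yr.
exp(−t/τ) = 0.04 ⇒ t = −τ ln(0.04) = 73.34 × 3.219 = 236.1 yr.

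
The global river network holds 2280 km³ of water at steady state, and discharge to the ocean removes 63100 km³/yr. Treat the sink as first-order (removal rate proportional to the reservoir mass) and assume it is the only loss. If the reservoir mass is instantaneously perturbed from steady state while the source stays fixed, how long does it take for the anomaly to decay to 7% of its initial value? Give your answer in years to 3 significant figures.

0.0961 yr

For a linear reservoir the anomaly decays as exp(−t/τ) with τ = M/F = 2280/63100 = 0.03613 yr.
exp(−t/τ) = 0.07 ⇒ t = −τ ln(0.07) = 0.03613 × 2.659 = 0.09609 yr.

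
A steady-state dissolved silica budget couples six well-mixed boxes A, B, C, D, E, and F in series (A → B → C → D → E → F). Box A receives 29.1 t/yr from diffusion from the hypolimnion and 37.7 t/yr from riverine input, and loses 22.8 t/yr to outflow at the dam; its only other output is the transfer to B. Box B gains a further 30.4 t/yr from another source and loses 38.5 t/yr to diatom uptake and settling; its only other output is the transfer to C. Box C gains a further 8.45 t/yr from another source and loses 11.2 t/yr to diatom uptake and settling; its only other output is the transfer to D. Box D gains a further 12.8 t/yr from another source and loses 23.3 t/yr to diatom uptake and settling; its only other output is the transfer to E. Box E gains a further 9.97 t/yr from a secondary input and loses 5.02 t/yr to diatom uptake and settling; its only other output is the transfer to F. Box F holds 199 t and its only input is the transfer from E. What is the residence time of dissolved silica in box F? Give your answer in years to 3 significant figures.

7.21 yr

Box A: F(A→B) = (29.1 + 37.7) − 22.8 = 44.000 t/yr.
Box B: F(B→C) = (44.000 + 30.4) − 38.5 = 35.900 t/yr.
Box C: F(C→D) = (35.900 + 8.45) − 11.2 = 33.150 t/yr.
Box D: F(D→E) = (33.150 + 12.8) − 23.3 = 22.650 t/yr.
Box E: F(E→F) = (22.650 + 9.97) − 5.02 = 27.600 t/yr.
Box F throughput = its input = 27.600 t/yr; τ = 199 / 27.600 = 7.210 yr.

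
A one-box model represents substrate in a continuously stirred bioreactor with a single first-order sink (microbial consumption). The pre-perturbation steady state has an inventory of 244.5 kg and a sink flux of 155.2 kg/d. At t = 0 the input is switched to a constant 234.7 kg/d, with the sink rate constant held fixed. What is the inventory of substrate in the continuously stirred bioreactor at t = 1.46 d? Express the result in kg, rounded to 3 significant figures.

Residence time τ = M₀/F₀ = 1.575 d. The eventual steady state is M_∞ = M₀·(F₁/F₀) = 244.5 × 234.7/155.2 = 369.74 kg.
The anomaly ΔM(t) = M(t) − M_∞ decays as ΔM₀·e^(−t/τ) with ΔM₀ = 244.5 − 369.74 = −125.2 kg.
At t = 1.46 d, e^(−t/τ) = e^(−0.9268) = 0.3958, so ΔM = −49.58 kg and M = 369.74 − 49.58 = 320.17 kg.

320 kg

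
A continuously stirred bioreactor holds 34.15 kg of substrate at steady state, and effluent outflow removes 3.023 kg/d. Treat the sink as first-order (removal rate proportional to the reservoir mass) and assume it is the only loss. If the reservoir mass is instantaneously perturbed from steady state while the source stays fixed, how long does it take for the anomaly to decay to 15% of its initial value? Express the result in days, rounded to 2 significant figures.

21 d

For a linear reservoir the anomaly decays as exp(−t/τ) with τ = M/F = 34.15/3.023 = 11.30 d.
exp(−t/τ) = 0.15 ⇒ t = −τ ln(0.15) = 11.30 × 1.897 = 21.43 d.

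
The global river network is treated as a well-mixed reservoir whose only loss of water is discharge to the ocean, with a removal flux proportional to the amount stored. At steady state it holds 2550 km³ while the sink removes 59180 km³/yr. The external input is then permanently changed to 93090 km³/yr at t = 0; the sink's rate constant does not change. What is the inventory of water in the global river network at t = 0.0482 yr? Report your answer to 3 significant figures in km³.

3530 km³

Residence time τ = M₀/F₀ = 0.04309 yr. The eventual steady state is M_∞ = M₀·(F₁/F₀) = 2550 × 93090/59180 = 4011.1 km³.
The anomaly ΔM(t) = M(t) − M_∞ decays as ΔM₀·e^(−t/τ) with ΔM₀ = 2550 − 4011.1 = −1461 km³.
At t = 0.0482 yr, e^(−t/τ) = e^(−1.119) = 0.3267, so ΔM = −477.4 km³ and M = 4011.1 − 477.4 = 3533.7 km³.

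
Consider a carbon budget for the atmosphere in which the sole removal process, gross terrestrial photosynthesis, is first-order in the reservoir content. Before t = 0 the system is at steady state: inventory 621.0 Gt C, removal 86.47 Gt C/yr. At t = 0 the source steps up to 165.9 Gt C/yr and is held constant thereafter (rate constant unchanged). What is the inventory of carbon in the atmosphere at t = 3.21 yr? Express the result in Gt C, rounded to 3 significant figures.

827 Gt C

The sink rate constant is k = F₀/M₀ = 86.47/621.0 = 0.1392 yr⁻¹.
Solving dM/dt = F₁ − kM with M(0) = M₀ gives M(t) = F₁/k + (M₀ − F₁/k)·e^(−kt).
F₁/k = 165.9/0.1392 = 1191.4 Gt C; kt = 0.1392 × 3.21 = 0.4470, e^(−kt) = 0.6396.
M(3.21) = 1191.4 + (621.0 − 1191.4) × 0.6396 = 1191.4 − 364.8 = 826.61 Gt C.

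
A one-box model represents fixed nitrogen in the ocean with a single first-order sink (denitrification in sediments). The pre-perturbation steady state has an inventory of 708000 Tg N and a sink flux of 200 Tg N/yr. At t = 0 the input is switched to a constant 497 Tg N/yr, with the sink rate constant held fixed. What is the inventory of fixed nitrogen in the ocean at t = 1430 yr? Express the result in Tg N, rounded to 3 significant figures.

Residence time τ = M₀/F₀ = 3540 yr. The eventual steady state is M_∞ = M₀·(F₁/F₀) = 708000 × 497/200 = 1.7594×10^6 Tg N.
The anomaly ΔM(t) = M(t) − M_∞ decays as ΔM₀·e^(−t/τ) with ΔM₀ = 708000 − 1.7594×10^6 = −1.051×10^6 Tg N.
At t = 1430 yr, e^(−t/τ) = e^(−0.4040) = 0.6677, so ΔM = −702000 Tg N and M = 1.7594×10^6 − 702000 = 1.0574×10^6 Tg N.

1.06×10^6 Tg N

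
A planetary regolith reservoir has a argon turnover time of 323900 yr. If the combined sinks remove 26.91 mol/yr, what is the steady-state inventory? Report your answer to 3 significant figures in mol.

τ = M/F ⇒ M = τ × F = 323900 × 26.91 = 8.716×10^6 mol.

8.72×10^6 mol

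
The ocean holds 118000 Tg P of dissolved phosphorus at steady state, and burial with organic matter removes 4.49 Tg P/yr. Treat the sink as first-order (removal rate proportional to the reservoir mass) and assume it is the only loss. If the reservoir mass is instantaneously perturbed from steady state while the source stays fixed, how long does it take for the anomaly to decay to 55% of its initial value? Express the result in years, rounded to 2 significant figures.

For a linear reservoir the anomaly decays as exp(−t/τ) with τ = M/F = 118000/4.49 = 26280 yr.
exp(−t/τ) = 0.55 ⇒ t = −τ ln(0.55) = 26280 × 0.5978 = 15710 yr.

16000 yr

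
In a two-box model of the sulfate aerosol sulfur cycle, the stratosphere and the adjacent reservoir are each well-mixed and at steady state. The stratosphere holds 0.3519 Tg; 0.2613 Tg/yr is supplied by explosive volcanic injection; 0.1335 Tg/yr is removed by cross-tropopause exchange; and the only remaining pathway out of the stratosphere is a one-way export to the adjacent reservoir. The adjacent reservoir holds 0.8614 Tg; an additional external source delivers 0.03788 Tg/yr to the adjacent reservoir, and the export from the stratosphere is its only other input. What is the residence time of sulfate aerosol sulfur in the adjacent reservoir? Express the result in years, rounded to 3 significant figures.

Balance the stratosphere: ΣF_in = 0.26130 Tg/yr.
Export to the adjacent reservoir = ΣF_in − (0.1335) = 0.12780 Tg/yr.
Total input to the adjacent reservoir = 0.12780 + 0.03788 = 0.16568 Tg/yr; at steady state this equals its total output.
τ = M / F = 0.8614 / 0.16568 = 5.199 yr.

5.20 yr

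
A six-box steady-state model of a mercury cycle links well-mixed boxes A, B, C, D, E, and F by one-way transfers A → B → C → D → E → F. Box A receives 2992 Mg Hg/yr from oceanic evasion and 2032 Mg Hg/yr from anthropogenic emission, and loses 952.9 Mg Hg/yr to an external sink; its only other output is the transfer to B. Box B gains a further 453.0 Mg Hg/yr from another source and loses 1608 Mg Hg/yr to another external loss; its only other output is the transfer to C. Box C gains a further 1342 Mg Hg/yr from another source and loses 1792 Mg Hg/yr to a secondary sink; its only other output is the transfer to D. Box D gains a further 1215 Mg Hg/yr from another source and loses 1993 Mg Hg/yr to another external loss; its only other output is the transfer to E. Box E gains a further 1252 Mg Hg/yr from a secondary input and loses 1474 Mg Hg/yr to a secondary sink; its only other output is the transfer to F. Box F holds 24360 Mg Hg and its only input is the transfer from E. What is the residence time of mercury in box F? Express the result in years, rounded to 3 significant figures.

Box A: F(A→B) = (2992 + 2032) − 952.9 = 4071.1 Mg Hg/yr.
Box B: F(B→C) = (4071.1 + 453.0) − 1608 = 2916.1 Mg Hg/yr.
Box C: F(C→D) = (2916.1 + 1342) − 1792 = 2466.1 Mg Hg/yr.
Box D: F(D→E) = (2466.1 + 1215) − 1993 = 1688.1 Mg Hg/yr.
Box E: F(E→F) = (1688.1 + 1252) − 1474 = 1466.1 Mg Hg/yr.
Box F throughput = its input = 1466.1 Mg Hg/yr; τ = 24360 / 1466.1 = 16.62 yr.

16.6 yr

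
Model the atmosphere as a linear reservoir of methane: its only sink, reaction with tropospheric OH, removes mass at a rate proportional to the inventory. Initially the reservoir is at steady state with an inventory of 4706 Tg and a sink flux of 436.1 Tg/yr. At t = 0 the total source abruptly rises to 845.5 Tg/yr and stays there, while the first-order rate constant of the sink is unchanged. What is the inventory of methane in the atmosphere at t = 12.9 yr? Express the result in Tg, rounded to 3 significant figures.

7790 Tg

Residence time τ = M₀/F₀ = 10.79 yr. The eventual steady state is M_∞ = M₀·(F₁/F₀) = 4706 × 845.5/436.1 = 9123.9 Tg.
The anomaly ΔM(t) = M(t) − M_∞ decays as ΔM₀·e^(−t/τ) with ΔM₀ = 4706 − 9123.9 = −4418 Tg.
At t = 12.9 yr, e^(−t/τ) = e^(−1.195) = 0.3026, so ΔM = −1337 Tg and M = 9123.9 − 1337 = 7787.1 Tg.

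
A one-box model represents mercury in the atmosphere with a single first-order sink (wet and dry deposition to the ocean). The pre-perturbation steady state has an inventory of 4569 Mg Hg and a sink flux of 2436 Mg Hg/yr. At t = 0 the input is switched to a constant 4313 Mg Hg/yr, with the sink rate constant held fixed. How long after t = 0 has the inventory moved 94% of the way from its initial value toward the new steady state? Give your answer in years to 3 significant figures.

5.28 yr

τ = M₀/F₀ = 4569/2436 = 1.876 yr.
The remaining gap fraction is e^(−t/τ); 94% covered ⇒ e^(−t/τ) = 0.0600.
t = −τ ln(0.0600) = 1.876 × 2.813 = 5.277 yr.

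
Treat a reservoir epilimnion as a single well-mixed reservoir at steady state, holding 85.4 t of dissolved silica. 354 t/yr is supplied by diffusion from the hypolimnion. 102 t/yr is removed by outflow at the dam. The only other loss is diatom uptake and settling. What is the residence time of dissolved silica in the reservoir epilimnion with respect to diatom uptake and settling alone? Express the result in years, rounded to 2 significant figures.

At steady state ΣF_in = ΣF_out.
ΣF_in = 354.00 t/yr.
Diatom uptake and settling flux = ΣF_in − (102) = 354.00 − 102.0 = 252.0 t/yr.
τ = M / F = 85.4 / 252.0 = 0.3389 yr.

0.34 yr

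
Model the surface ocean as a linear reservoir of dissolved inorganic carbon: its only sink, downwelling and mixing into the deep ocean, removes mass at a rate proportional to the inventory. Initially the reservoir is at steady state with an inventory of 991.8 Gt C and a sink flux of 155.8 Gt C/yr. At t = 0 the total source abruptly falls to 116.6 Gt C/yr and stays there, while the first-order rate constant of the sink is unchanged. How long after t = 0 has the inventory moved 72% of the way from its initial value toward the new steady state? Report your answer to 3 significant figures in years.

8.10 yr

τ = M₀/F₀ = 991.8/155.8 = 6.366 yr.
The remaining gap fraction is e^(−t/τ); 72% covered ⇒ e^(−t/τ) = 0.280.
t = −τ ln(0.280) = 6.366 × 1.273 = 8.104 yr.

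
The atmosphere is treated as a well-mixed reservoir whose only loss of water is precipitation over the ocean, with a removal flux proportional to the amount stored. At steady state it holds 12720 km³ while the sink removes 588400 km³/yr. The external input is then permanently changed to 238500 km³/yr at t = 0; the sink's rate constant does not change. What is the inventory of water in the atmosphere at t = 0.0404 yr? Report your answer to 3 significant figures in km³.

The sink rate constant is k = F₀/M₀ = 588400/12720 = 46.26 yr⁻¹.
Solving dM/dt = F₁ − kM with M(0) = M₀ gives M(t) = F₁/k + (M₀ − F₁/k)·e^(−kt).
F₁/k = 238500/46.26 = 5155.9 km³; kt = 46.26 × 0.0404 = 1.869, e^(−kt) = 0.1543.
M(0.0404) = 5155.9 + (12720 − 5155.9) × 0.1543 = 5155.9 + 1167 = 6323.1 km³.

6320 km³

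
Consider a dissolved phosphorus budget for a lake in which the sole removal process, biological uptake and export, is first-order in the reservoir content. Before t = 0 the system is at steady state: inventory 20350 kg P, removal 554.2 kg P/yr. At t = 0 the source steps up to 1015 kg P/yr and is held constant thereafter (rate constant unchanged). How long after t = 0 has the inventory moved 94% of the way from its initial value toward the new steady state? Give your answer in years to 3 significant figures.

τ = M₀/F₀ = 20350/554.2 = 36.72 yr.
The remaining gap fraction is e^(−t/τ); 94% covered ⇒ e^(−t/τ) = 0.0600.
t = −τ ln(0.0600) = 36.72 × 2.813 = 103.3 yr.

103 yr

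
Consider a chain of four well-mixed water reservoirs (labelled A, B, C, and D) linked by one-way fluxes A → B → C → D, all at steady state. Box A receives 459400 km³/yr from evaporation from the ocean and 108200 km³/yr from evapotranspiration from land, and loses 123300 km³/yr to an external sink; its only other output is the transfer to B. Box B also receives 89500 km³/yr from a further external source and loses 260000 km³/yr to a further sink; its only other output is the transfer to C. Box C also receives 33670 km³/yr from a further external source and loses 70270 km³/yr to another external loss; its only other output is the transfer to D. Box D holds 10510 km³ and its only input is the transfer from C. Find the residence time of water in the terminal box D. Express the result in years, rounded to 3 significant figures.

Box A: F(A→B) = (459400 + 108200) − 123300 = 444300 km³/yr.
Box B: F(B→C) = (444300 + 89500) − 260000 = 273800 km³/yr.
Box C: F(C→D) = (273800 + 33670) − 70270 = 237200 km³/yr.
Box D throughput = its input = 237200 km³/yr; τ = 10510 / 237200 = 0.04431 yr.

0.0443 yr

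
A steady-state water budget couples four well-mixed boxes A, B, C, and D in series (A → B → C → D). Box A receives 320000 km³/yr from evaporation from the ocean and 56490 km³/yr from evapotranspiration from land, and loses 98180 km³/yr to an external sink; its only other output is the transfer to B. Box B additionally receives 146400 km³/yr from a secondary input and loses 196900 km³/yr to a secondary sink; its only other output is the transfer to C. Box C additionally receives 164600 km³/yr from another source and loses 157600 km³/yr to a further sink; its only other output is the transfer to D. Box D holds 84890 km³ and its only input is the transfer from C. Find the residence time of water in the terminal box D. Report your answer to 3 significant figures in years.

0.362 yr

Box A: F(A→B) = (320000 + 56490) − 98180 = 278310 km³/yr.
Box B: F(B→C) = (278310 + 146400) − 196900 = 227810 km³/yr.
Box C: F(C→D) = (227810 + 164600) − 157600 = 234810 km³/yr.
Box D throughput = its input = 234810 km³/yr; τ = 84890 / 234810 = 0.3615 yr.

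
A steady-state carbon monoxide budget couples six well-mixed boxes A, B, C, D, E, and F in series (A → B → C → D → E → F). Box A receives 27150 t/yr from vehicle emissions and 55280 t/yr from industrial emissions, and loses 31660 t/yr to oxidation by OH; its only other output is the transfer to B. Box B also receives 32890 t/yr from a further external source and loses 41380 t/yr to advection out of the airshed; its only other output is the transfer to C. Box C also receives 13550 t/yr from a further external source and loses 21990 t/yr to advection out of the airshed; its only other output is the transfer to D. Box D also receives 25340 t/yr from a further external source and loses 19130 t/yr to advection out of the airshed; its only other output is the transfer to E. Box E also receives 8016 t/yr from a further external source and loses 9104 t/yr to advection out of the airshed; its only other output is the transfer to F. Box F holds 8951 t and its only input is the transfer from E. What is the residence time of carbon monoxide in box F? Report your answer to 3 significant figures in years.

0.230 yr

Box A: F(A→B) = (27150 + 55280) − 31660 = 50770 t/yr.
Box B: F(B→C) = (50770 + 32890) − 41380 = 42280 t/yr.
Box C: F(C→D) = (42280 + 13550) − 21990 = 33840 t/yr.
Box D: F(D→E) = (33840 + 25340) − 19130 = 40050 t/yr.
Box E: F(E→F) = (40050 + 8016) − 9104 = 38962 t/yr.
Box F throughput = its input = 38962 t/yr; τ = 8951 / 38962 = 0.2297 yr.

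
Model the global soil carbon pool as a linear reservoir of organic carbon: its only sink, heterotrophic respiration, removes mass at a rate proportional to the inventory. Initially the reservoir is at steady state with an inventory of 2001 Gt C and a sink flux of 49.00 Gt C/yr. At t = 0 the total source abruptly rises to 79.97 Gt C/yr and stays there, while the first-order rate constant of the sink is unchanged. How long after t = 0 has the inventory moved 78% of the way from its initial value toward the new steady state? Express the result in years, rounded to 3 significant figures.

61.8 yr

τ = M₀/F₀ = 2001/49.00 = 40.84 yr.
The remaining gap fraction is e^(−t/τ); 78% covered ⇒ e^(−t/τ) = 0.220.
t = −τ ln(0.220) = 40.84 × 1.514 = 61.83 yr.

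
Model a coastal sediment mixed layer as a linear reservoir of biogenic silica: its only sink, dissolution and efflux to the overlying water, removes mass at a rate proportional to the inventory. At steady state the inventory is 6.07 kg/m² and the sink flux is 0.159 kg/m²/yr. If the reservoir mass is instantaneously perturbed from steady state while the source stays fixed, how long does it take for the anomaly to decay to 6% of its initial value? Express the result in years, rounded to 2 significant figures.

For a linear reservoir the anomaly decays as exp(−t/τ) with τ = M/F = 6.07/0.159 = 38.18 yr.
exp(−t/τ) = 0.06 ⇒ t = −τ ln(0.06) = 38.18 × 2.813 = 107.4 yr.

110 yr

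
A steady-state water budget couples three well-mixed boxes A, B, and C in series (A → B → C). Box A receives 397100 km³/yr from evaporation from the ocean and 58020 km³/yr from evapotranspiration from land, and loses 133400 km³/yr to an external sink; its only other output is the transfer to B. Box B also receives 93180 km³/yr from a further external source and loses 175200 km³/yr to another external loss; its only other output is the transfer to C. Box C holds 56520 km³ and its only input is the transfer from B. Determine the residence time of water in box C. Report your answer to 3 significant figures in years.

0.236 yr

Box A: F(A→B) = (397100 + 58020) − 133400 = 321720 km³/yr.
Box B: F(B→C) = (321720 + 93180) − 175200 = 239700 km³/yr.
Box C throughput = its input = 239700 km³/yr; τ = 56520 / 239700 = 0.2358 yr.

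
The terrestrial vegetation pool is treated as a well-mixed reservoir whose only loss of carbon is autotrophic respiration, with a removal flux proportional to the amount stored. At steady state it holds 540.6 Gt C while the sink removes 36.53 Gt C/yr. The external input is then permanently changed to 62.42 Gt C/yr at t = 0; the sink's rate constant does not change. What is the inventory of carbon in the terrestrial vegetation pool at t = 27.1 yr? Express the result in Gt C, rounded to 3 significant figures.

862 Gt C

τ = M₀/F₀ = 540.6/36.53 = 14.80 yr; rate constant k = 1/τ.
New steady state M_∞ = F₁/k = F₁·τ = 62.42 × 14.80 = 923.74 Gt C.
M(t) = M_∞ + (M₀ − M_∞)·e^(−t/τ); t/τ = 27.1/14.80 = 1.831, so e^(−t/τ) = 0.1602.
M(t) = 923.74 − 383.1 × 0.1602 = 862.36 Gt C.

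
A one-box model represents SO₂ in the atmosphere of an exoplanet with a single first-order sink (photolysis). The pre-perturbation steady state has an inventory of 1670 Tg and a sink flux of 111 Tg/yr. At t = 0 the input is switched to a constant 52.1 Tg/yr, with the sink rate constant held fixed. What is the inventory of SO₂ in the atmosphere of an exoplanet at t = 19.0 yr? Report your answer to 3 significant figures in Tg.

1030 Tg

The sink rate constant is k = F₀/M₀ = 111/1670 = 0.06647 yr⁻¹.
Solving dM/dt = F₁ − kM with M(0) = M₀ gives M(t) = F₁/k + (M₀ − F₁/k)·e^(−kt).
F₁/k = 52.1/0.06647 = 783.85 Tg; kt = 0.06647 × 19.0 = 1.263, e^(−kt) = 0.2828.
M(19.0) = 783.85 + (1670 − 783.85) × 0.2828 = 783.85 + 250.6 = 1034.5 Tg.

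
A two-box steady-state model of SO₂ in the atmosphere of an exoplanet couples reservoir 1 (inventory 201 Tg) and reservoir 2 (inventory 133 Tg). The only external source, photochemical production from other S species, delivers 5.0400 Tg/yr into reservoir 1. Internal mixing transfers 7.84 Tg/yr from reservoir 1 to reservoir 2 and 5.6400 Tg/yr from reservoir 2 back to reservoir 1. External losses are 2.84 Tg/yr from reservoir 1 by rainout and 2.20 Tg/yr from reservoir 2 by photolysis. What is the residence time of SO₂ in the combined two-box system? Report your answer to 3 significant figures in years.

66.3 yr

Residence time in the combined system uses the total inventory and the total *external* removal — internal exchanges between the two boxes cancel.
M_total = 201 + 133 = 334.00 Tg.
ΣF_external_out = 2.84 + 2.20 = 5.0400 Tg/yr.
τ = M_total / ΣF_ext = 334.00 / 5.0400 = 66.27 yr.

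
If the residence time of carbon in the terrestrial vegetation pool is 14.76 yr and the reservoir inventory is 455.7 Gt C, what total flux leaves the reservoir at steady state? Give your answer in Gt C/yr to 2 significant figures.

F = M / τ = 455.7 / 14.76 = 30.87 Gt C/yr.

31 Gt C/yr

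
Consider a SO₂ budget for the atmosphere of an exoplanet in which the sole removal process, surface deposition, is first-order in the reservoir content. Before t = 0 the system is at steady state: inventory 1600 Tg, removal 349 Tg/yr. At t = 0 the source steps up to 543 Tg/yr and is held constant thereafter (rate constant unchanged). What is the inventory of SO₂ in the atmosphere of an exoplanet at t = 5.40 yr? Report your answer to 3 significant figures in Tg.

2220 Tg

Residence time τ = M₀/F₀ = 4.585 yr. The eventual steady state is M_∞ = M₀·(F₁/F₀) = 1600 × 543/349 = 2489.4 Tg.
The anomaly ΔM(t) = M(t) − M_∞ decays as ΔM₀·e^(−t/τ) with ΔM₀ = 1600 − 2489.4 = −889.4 Tg.
At t = 5.40 yr, e^(−t/τ) = e^(−1.178) = 0.3079, so ΔM = −273.9 Tg and M = 2489.4 − 273.9 = 2215.5 Tg.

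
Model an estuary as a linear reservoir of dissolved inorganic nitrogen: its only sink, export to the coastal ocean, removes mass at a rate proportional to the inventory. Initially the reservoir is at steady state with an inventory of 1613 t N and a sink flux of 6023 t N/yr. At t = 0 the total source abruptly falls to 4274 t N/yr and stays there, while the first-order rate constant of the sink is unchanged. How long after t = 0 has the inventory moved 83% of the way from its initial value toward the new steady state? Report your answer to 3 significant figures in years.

τ = M₀/F₀ = 1613/6023 = 0.2678 yr.
The remaining gap fraction is e^(−t/τ); 83% covered ⇒ e^(−t/τ) = 0.170.
t = −τ ln(0.170) = 0.2678 × 1.772 = 0.4745 yr.

0.475 yr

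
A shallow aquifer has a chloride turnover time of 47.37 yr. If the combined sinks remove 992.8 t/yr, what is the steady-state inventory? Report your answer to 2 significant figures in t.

τ = M/F ⇒ M = τ × F = 47.37 × 992.8 = 47030 t.

47000 t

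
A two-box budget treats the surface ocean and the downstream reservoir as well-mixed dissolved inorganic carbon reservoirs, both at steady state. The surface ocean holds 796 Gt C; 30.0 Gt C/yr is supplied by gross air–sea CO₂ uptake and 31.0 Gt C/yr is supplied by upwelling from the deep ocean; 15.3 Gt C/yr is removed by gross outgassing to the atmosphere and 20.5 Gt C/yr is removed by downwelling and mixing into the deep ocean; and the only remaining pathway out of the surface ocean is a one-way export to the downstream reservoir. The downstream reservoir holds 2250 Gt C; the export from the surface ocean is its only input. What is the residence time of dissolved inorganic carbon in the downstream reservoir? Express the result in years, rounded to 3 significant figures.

89.3 yr

Balance the surface ocean: ΣF_in = 30.0 + 31.0 = 61.000 Gt C/yr.
Export to the downstream reservoir = ΣF_in − (15.3 + 20.5) = 25.200 Gt C/yr.
At steady state the output of the downstream reservoir equals its input, 25.200 Gt C/yr.
τ = M / F = 2250 / 25.200 = 89.29 yr.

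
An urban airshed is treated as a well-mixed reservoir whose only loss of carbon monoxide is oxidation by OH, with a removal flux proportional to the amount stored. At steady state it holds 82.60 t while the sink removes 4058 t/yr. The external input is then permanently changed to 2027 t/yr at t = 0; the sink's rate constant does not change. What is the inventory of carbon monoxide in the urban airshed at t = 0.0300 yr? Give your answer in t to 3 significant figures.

50.7 t

The sink rate constant is k = F₀/M₀ = 4058/82.60 = 49.13 yr⁻¹.
Solving dM/dt = F₁ − kM with M(0) = M₀ gives M(t) = F₁/k + (M₀ − F₁/k)·e^(−kt).
F₁/k = 2027/49.13 = 41.259 t; kt = 49.13 × 0.0300 = 1.474, e^(−kt) = 0.2290.
M(0.0300) = 41.259 + (82.60 − 41.259) × 0.2290 = 41.259 + 9.469 = 50.728 t.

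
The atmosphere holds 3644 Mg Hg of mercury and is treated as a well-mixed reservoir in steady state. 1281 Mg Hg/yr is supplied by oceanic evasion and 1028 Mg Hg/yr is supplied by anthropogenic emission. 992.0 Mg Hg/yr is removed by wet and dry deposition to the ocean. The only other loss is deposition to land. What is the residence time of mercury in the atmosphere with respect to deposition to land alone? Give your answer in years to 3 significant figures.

2.77 yr

At steady state ΣF_in = ΣF_out.
ΣF_in = 1281 + 1028 = 2309.0 Mg Hg/yr.
Deposition to land flux = ΣF_in − (992.0) = 2309.0 − 992.0 = 1317 Mg Hg/yr.
τ = M / F = 3644 / 1317 = 2.767 yr.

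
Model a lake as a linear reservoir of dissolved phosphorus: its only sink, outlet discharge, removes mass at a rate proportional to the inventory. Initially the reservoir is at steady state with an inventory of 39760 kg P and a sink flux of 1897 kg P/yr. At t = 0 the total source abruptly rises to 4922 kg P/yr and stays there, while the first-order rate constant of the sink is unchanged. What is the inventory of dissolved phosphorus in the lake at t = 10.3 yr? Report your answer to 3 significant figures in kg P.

The sink rate constant is k = F₀/M₀ = 1897/39760 = 0.04771 yr⁻¹.
Solving dM/dt = F₁ − kM with M(0) = M₀ gives M(t) = F₁/k + (M₀ − F₁/k)·e^(−kt).
F₁/k = 4922/0.04771 = 103160 kg P; kt = 0.04771 × 10.3 = 0.4914, e^(−kt) = 0.6118.
M(10.3) = 103160 + (39760 − 103160) × 0.6118 = 103160 − 38790 = 64376 kg P.

64400 kg P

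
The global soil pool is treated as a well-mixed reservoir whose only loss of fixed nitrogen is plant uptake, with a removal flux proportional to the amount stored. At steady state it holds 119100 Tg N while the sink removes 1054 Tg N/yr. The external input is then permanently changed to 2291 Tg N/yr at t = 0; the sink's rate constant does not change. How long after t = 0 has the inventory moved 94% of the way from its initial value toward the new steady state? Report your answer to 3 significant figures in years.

τ = M₀/F₀ = 119100/1054 = 113.0 yr.
The remaining gap fraction is e^(−t/τ); 94% covered ⇒ e^(−t/τ) = 0.0600.
t = −τ ln(0.0600) = 113.0 × 2.813 = 317.9 yr.

318 yr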